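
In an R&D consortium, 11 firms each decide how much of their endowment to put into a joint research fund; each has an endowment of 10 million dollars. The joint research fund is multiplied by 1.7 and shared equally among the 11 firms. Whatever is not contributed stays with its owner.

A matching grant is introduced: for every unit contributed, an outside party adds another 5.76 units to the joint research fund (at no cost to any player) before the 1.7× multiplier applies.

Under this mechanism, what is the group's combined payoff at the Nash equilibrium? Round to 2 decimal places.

The effective private return per unit is now 1.7 × 6.76 / 11 = 1.0447 > 1, so every player's dominant strategy flips to full contribution.
So the Nash equilibrium is full contribution by all 11; the group earns 1.7 × 6.76 × 110 = 1264.12.

1264.12 million dollars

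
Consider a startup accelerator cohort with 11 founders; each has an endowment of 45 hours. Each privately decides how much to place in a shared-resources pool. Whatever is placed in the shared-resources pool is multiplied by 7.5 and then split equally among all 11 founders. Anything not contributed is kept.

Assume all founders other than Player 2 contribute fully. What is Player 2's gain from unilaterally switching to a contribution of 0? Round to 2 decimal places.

14.32 hours

Switching from a contribution of 45 to 0 lets Player 2 keep an extra 45 hours, but lowers the shared-resources pool by 45, which costs Player 2 their own share of that drop: 7.5/11 × 45 = 30.68.
Net gain = 45 − 30.68 = 14.32. The private return per contributed unit (0.6818) is below 1, so free-riding is indeed the best response regardless of what the others do.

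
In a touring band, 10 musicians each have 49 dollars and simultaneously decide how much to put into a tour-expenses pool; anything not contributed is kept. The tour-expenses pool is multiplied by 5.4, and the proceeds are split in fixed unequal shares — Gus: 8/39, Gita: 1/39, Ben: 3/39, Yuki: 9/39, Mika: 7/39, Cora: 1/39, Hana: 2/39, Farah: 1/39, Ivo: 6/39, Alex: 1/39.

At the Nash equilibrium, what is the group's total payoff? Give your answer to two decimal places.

921.20 dollars

For player j, contributing a unit is worthwhile iff 5.4 × (j's share) ≥ 1, i.e. iff j's share is at least 0.1852.
The shares above 0.1852 belong to Gus and Yuki, contributing 49 each; the remaining 8 contribute 0. Total contributed: 98.
The tour-expenses pool pays out 5.4 × 98 = 529.20 in total (split across the unequal shares, but the aggregate is all that matters for the group sum).
The 8 free-riders keep 49 each, adding 392. Group total = 392 + 529.20 = 921.20.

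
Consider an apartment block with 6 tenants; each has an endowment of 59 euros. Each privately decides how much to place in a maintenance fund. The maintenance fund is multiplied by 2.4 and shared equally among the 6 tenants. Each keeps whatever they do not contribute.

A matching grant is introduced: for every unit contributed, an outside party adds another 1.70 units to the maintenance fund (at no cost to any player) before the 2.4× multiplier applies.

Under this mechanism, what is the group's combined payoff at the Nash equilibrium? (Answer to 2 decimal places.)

2293.92 euros

The effective private return per unit is now 2.4 × 2.70 / 6 = 1.0800 > 1, so every player's dominant strategy flips to full contribution.
So the Nash equilibrium is full contribution by all 6; the group earns 2.4 × 2.70 × 354 = 2293.92.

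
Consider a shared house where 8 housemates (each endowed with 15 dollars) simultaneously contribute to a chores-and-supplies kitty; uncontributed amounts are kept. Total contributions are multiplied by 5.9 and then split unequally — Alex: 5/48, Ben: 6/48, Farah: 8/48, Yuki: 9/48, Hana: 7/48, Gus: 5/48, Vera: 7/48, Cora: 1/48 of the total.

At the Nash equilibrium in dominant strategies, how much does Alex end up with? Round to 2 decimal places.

24.22 dollars

Each unit j contributes comes back to j as 5.9 × (j's share), so j prefers to contribute only if that share exceeds 1/5.9 = 0.1695; otherwise keeping the unit dominates.
Only Yuki (9/48) clears that bar, contributing 15; the remaining 7 contribute 0. Total contributed: 15.
Alex keeps 15 and receives 5.9 × 15 × 5/48 = 9.22 from the chores-and-supplies kitty, for a payoff of 24.22.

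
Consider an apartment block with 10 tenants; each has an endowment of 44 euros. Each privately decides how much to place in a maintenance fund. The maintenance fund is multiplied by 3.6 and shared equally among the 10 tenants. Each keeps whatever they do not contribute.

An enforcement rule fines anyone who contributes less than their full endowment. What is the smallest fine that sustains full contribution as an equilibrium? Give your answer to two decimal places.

Given the others contribute fully, the best deviation is to contribute 0 (any partial contribution still incurs the fine and gives up units whose private return 0.3600 is below 1).
Deviating from 44 to 0 saves 44 euros but forfeits the deviator's share of the drop in the maintenance fund: 3.6/10 × 44 = 15.84.
So the deviation gain is 44 − 15.84 = 28.16, and the fine must be at least 28.16 euros to wipe it out.

28.16 euros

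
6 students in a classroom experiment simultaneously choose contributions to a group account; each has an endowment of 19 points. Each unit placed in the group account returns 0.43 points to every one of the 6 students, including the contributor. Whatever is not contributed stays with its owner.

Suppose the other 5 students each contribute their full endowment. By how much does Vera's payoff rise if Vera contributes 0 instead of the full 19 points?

Switching from a contribution of 19 to 0 lets Vera keep an extra 19 points, but lowers the group account by 19, which costs Vera their own share of that drop: 0.43 × 19 = 8.17.
Net gain = 19 − 8.17 = 10.83. The private return per contributed unit (0.43) is below 1, so free-riding is indeed the best response regardless of what the others do.

10.83 points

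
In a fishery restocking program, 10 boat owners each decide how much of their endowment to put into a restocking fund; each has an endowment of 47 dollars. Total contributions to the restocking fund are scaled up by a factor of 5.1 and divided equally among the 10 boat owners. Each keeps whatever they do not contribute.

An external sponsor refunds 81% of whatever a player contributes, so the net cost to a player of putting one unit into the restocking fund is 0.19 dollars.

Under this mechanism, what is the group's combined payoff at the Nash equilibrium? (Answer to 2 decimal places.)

2777.70 dollars

With the mechanism, a contributed unit returns (5.1/10) / 0.19 = 2.6842 per unit of net cost to the contributor — now above 1 — so contributing fully is weakly dominant for every player.
So the Nash equilibrium is full contribution by all 10; the group earns 10 × (47 × 0.81 + 5.1 × 47) = 2777.70.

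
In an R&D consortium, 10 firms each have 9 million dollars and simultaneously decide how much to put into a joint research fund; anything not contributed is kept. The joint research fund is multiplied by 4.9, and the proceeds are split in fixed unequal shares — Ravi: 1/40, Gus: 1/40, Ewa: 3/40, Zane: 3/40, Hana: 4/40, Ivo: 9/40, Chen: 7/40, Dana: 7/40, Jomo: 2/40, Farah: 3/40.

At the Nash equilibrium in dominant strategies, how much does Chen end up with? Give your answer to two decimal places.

16.72 million dollars

Each unit j contributes comes back to j as 4.9 × (j's share), so j prefers to contribute only if that share exceeds 1/4.9 = 0.2041; otherwise keeping the unit dominates.
The only share above 0.2041 is Ivo's 9/40, contributing 9; the remaining 9 contribute 0. Total contributed: 9.
Chen keeps 9 and receives 4.9 × 9 × 7/40 = 7.72 from the joint research fund, for a payoff of 16.72.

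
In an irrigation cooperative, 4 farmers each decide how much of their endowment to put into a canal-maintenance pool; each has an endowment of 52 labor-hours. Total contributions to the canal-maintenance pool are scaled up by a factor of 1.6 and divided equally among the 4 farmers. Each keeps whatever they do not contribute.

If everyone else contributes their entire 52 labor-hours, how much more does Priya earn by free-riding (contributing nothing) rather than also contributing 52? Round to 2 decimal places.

Switching from a contribution of 52 to 0 lets Priya keep an extra 52 labor-hours, but lowers the canal-maintenance pool by 52, which costs Priya their own share of that drop: 1.6/4 × 52 = 20.80.
Net gain = 52 − 20.80 = 31.20. The private return per contributed unit (0.4000) is below 1, so free-riding is indeed the best response regardless of what the others do.

31.20 labor-hours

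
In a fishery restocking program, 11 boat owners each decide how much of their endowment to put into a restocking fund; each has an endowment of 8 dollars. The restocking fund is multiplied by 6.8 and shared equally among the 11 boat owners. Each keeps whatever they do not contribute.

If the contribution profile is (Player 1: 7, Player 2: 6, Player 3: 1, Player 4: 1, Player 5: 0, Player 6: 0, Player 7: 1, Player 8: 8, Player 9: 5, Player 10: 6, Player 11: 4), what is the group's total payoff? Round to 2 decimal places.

314.20 dollars

Total contributed: 7 + 6 + 1 + 1 + 0 + 0 + 1 + 8 + 5 + 6 + 4 = 39; total kept: 11 × 8 − 39 = 49.
The restocking fund pays out 6.8 × 39 = 265.20 in aggregate.
Group total = 49 + 265.20 = 314.20.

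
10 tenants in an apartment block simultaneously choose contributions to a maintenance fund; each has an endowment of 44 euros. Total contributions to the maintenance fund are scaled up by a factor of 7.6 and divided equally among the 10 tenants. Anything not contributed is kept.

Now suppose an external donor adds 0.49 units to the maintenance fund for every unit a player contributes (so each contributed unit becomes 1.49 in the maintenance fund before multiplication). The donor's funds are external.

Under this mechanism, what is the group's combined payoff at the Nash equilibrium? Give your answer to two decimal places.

4982.56 euros

With the mechanism, a contributed unit returns 7.6 × 1.49 / 10 = 1.1324 per unit of net cost to the contributor — now above 1 — so contributing fully is weakly dominant for every player.
So the Nash equilibrium is full contribution by all 10; the group earns 7.6 × 1.49 × 440 = 4982.56.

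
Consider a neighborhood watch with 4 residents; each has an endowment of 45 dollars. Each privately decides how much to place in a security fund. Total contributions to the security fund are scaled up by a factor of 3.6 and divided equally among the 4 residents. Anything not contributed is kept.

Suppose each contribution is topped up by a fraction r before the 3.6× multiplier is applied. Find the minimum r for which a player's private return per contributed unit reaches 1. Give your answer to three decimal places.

With matching at rate r, one contributed unit becomes (1 + r) in the security fund and returns 3.6 × (1 + r) / 4 to the contributor.
Setting this equal to 1: 1 + r = 4/3.6 = 1.1111.
So the minimum matching rate is r = 1.1111 − 1 = 0.111.

0.111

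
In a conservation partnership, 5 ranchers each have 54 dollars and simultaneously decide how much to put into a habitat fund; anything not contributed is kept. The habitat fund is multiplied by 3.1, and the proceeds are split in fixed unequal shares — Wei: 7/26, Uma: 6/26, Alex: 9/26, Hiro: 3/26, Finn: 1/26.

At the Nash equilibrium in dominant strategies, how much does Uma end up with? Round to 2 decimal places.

92.63 dollars

Each unit j contributes comes back to j as 3.1 × (j's share), so j prefers to contribute only if that share exceeds 1/3.1 = 0.3226; otherwise keeping the unit dominates.
The only share above 0.3226 is Alex's 9/26, contributing 54; the remaining 4 contribute 0. Total contributed: 54.
Uma keeps 54 and receives 3.1 × 54 × 6/26 = 38.63 from the habitat fund, for a payoff of 92.63.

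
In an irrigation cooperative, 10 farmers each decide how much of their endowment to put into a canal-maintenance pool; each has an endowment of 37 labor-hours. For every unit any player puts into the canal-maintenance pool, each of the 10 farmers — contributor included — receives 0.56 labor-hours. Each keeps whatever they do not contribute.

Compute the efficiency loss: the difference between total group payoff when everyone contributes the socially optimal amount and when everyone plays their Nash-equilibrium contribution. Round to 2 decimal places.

1702.00 labor-hours

The private return per contributed unit is 0.56 < 1, so contributing 0 is dominant for every player. At the Nash equilibrium everyone keeps their 37, and the group total is 10 × 37 = 370.
Each contributed unit returns 5.600 to the group as a whole (0.56 to each of 10 players), which exceeds 1, so the social optimum is full contribution: group total = 5.600 × 370 = 2072.00.
Efficiency loss = 2072.00 − 370 = 1702.00.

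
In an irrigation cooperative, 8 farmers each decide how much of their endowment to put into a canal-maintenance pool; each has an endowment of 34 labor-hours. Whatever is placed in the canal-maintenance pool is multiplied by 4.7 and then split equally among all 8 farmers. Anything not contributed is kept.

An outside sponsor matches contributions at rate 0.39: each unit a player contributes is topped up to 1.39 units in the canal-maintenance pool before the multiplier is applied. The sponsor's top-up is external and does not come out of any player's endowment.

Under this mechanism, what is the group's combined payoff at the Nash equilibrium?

The effective private return is 4.7 × 1.39 / 8 = 0.8166, which is still under 1, so the mechanism doesn't change anyone's dominant strategy: zero contribution.
At the Nash equilibrium no one contributes; group total payoff = 8 × 34 = 272.

272.00 labor-hours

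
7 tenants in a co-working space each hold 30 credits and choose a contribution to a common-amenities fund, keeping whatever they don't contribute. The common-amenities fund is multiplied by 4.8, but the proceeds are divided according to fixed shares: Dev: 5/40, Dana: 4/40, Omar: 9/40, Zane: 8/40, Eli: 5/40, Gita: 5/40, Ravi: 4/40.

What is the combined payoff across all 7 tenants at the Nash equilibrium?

Each unit j contributes comes back to j as 4.8 × (j's share), so j prefers to contribute only if that share exceeds 1/4.8 = 0.2083; otherwise keeping the unit dominates.
Omar alone (share 9/40) is above the threshold, contributing 30; the remaining 6 contribute 0. Total contributed: 30.
The common-amenities fund pays out 4.8 × 30 = 144.00 in total (split across the unequal shares, but the aggregate is all that matters for the group sum).
The 6 free-riders keep 30 each, adding 180. Group total = 180 + 144.00 = 324.00.

324.00 credits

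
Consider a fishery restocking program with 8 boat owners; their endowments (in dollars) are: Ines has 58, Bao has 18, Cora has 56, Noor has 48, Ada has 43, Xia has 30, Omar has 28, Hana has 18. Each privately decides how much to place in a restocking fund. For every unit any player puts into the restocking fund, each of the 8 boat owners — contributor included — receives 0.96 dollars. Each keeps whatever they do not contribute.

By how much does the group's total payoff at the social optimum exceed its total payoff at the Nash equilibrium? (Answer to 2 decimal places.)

The private return per contributed unit is 0.96 < 1 for everyone, so the Nash equilibrium is zero contribution and the group total is Σ E_j = 58 + 18 + 56 + 48 + 43 + 30 + 28 + 18 = 299.
Each contributed unit returns 7.680 to the group, so the social optimum is full contribution by everyone: group total = 7.680 × 299 = 2296.32.
Efficiency loss = (7.680 − 1) × 299 = 1997.32.

1997.32 dollars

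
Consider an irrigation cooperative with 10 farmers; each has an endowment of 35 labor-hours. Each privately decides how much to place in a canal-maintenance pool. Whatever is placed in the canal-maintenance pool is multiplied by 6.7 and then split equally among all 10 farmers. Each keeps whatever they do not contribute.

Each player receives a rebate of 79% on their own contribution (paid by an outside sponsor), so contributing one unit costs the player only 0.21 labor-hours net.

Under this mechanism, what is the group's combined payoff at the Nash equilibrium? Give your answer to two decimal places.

With the mechanism, a contributed unit returns (6.7/10) / 0.21 = 3.1905 per unit of net cost to the contributor — now above 1 — so contributing fully is weakly dominant for every player.
So the Nash equilibrium is full contribution by all 10; the group earns 10 × (35 × 0.79 + 6.7 × 35) = 2621.50.

2621.50 labor-hours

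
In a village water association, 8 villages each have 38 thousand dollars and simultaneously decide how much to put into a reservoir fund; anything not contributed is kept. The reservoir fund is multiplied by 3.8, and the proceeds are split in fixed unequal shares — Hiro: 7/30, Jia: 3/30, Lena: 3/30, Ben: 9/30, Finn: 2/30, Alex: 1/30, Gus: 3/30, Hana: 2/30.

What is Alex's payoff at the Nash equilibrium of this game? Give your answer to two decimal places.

Player j's private return per contributed unit is 3.8 × (j's share). Contributing is weakly dominant for j when that share is at least 1/3.8 = 0.2632, and contributing 0 is dominant otherwise.
Ben alone (share 9/30) is above the threshold, contributing 38; the remaining 7 contribute 0. Total contributed: 38.
Alex keeps 38 and receives 3.8 × 38 × 1/30 = 4.81 from the reservoir fund, for a payoff of 42.81.

42.81 thousand dollars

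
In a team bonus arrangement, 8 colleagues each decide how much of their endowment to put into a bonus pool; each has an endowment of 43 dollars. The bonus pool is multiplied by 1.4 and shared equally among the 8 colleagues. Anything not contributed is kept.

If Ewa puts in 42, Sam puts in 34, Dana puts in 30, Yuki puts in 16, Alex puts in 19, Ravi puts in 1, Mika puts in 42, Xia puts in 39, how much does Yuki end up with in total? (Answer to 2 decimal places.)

66.03 dollars

Total contributed: 42 + 34 + 30 + 16 + 19 + 1 + 42 + 39 = 223.
Each receives 1.4 × 223 / 8 = 39.03 from the bonus pool.
Yuki keeps 43 − 16 = 27, so Yuki's payoff is 27 + 39.03 = 66.03.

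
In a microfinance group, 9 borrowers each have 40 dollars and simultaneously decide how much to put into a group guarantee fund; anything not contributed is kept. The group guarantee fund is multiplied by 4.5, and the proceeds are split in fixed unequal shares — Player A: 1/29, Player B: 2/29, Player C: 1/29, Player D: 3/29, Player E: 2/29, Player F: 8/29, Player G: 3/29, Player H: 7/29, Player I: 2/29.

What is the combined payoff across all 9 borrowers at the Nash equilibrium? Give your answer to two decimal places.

For player j, contributing a unit is worthwhile iff 4.5 × (j's share) ≥ 1, i.e. iff j's share is at least 0.2222.
Player F and Player H clear that bar, contributing 40 each; the remaining 7 contribute 0. Total contributed: 80.
The group guarantee fund pays out 4.5 × 80 = 360.00 in total (split across the unequal shares, but the aggregate is all that matters for the group sum).
The 7 free-riders keep 40 each, adding 280. Group total = 280 + 360.00 = 640.00.

640.00 dollars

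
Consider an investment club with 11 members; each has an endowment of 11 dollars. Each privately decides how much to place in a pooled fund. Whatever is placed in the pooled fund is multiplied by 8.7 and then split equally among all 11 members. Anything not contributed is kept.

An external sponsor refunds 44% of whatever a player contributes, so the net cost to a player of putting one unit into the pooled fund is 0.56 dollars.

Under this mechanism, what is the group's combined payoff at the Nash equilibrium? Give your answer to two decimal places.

1105.94 dollars

With the mechanism, a contributed unit returns (8.7/11) / 0.56 = 1.4123 per unit of net cost to the contributor — now above 1 — so contributing fully is weakly dominant for every player.
At the Nash equilibrium everyone contributes 11. Group total payoff = 11 × (11 × 0.44 + 8.7 × 11) = 1105.94.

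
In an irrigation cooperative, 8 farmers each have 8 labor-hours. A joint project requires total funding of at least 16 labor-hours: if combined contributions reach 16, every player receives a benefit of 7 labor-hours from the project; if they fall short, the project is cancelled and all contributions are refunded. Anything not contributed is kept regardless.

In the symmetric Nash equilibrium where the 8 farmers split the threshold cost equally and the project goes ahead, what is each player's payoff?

Equal share of the threshold: 16/8 = 2.
At this profile no one gains by cutting their contribution: any cut drops the total below 16, the project is cancelled, contributions are refunded, and the deviator ends with 8, which is less than 8 − 2 + 7 = 13. Contributing more than 2 just wastes the excess. So contributing exactly 2 is a best response.
Each player's payoff: 8 − 2 + 7 = 13.

13 labor-hours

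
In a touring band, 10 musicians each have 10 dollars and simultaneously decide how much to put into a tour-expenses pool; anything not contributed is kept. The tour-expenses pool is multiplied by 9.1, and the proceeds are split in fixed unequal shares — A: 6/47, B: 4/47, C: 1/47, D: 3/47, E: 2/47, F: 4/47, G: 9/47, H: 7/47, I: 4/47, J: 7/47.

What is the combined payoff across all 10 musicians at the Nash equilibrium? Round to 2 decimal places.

424.00 dollars

Each unit j contributes comes back to j as 9.1 × (j's share), so j prefers to contribute only if that share exceeds 1/9.1 = 0.1099; otherwise keeping the unit dominates.
The shares above 0.1099 belong to A, G, H and J, contributing 10 each; the remaining 6 contribute 0. Total contributed: 40.
The tour-expenses pool pays out 9.1 × 40 = 364.00 in total (split across the unequal shares, but the aggregate is all that matters for the group sum).
The 6 free-riders keep 10 each, adding 60. Group total = 60 + 364.00 = 424.00.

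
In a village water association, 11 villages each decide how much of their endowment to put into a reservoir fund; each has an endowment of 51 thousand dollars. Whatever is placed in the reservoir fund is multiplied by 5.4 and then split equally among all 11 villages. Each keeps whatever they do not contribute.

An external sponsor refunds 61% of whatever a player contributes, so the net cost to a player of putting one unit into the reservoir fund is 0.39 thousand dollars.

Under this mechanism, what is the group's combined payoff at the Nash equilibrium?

The effective private return per unit is now (5.4/11) / 0.39 = 1.2587 > 1, so every player's dominant strategy flips to full contribution.
So the Nash equilibrium is full contribution by all 11; the group earns 11 × (51 × 0.61 + 5.4 × 51) = 3371.61.

3371.61 thousand dollars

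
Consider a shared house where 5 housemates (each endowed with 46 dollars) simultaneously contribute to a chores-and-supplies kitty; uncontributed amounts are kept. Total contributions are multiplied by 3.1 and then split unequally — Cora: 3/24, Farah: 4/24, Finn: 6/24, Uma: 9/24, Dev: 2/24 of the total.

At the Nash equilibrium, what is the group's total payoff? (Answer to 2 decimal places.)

For player j, contributing a unit is worthwhile iff 3.1 × (j's share) ≥ 1, i.e. iff j's share is at least 0.3226.
The only share above 0.3226 is Uma's 9/24, contributing 46; the remaining 4 contribute 0. Total contributed: 46.
The chores-and-supplies kitty pays out 3.1 × 46 = 142.60 in total (split across the unequal shares, but the aggregate is all that matters for the group sum).
The 4 free-riders keep 46 each, adding 184. Group total = 184 + 142.60 = 326.60.

326.60 dollars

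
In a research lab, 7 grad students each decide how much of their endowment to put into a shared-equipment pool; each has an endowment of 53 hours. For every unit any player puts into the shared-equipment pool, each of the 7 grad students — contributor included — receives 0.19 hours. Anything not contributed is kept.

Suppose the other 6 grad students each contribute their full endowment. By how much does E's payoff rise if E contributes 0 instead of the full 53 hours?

Switching from a contribution of 53 to 0 lets E keep an extra 53 hours, but lowers the shared-equipment pool by 53, which costs E their own share of that drop: 0.19 × 53 = 10.07.
Net gain = 53 − 10.07 = 42.93. The private return per contributed unit (0.19) is below 1, so free-riding is indeed the best response regardless of what the others do.

42.93 hours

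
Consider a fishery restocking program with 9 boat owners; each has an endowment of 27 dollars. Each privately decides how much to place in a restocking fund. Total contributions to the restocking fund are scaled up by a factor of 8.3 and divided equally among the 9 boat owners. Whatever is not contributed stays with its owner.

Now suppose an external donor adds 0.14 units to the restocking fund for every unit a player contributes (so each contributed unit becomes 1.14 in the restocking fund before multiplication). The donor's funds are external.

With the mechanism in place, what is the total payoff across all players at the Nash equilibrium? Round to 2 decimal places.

The effective private return per unit is now 8.3 × 1.14 / 9 = 1.0513 > 1, so every player's dominant strategy flips to full contribution.
At the Nash equilibrium everyone contributes 27. Group total payoff = 8.3 × 1.14 × 243 = 2299.27.

2299.27 dollars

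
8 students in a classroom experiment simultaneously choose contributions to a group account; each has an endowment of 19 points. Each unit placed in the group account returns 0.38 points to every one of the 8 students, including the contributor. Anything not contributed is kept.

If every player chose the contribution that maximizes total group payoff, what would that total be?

462.08 points

Each contributed unit returns 3.040 to the group as a whole (0.38 to each of 8 players), which exceeds 1, so the social optimum is full contribution: group total = 3.040 × 152 = 462.08.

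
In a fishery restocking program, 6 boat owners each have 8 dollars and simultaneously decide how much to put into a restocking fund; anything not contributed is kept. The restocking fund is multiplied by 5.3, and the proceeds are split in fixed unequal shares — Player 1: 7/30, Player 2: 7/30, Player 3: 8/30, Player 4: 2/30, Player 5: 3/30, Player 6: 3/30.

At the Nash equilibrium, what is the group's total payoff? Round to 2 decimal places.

151.20 dollars

A player with share s gets back 5.3·s per unit contributed, so full contribution is dominant for anyone with s > 1/5.3 = 0.1887 and zero contribution is dominant for anyone below.
Player 1, Player 2 and Player 3 clear that bar, contributing 8 each; the remaining 3 contribute 0. Total contributed: 24.
The restocking fund pays out 5.3 × 24 = 127.20 in total (split across the unequal shares, but the aggregate is all that matters for the group sum).
The 3 free-riders keep 8 each, adding 24. Group total = 24 + 127.20 = 151.20.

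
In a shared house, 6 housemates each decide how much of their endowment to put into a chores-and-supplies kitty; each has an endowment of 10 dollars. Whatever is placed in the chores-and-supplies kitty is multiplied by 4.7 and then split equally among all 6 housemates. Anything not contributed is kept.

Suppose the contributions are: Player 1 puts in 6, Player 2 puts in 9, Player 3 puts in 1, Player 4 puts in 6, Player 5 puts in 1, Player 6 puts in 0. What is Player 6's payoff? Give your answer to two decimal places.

Total contributed: 6 + 9 + 1 + 6 + 1 + 0 = 23.
Each receives 4.7 × 23 / 6 = 18.02 from the chores-and-supplies kitty.
Player 6 keeps 10 − 0 = 10, so Player 6's payoff is 10 + 18.02 = 28.02.

28.02 dollars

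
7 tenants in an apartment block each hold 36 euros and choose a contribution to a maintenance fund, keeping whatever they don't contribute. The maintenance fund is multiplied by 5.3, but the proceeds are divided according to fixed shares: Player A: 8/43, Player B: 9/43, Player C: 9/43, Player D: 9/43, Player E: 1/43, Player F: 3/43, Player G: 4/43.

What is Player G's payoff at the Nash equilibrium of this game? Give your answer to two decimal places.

A player with share s gets back 5.3·s per unit contributed, so full contribution is dominant for anyone with s > 1/5.3 = 0.1887 and zero contribution is dominant for anyone below.
Player B, Player C and Player D clear that bar, contributing 36 each; the remaining 4 contribute 0. Total contributed: 108.
Player G keeps 36 and receives 5.3 × 108 × 4/43 = 53.25 from the maintenance fund, for a payoff of 89.25.

89.25 euros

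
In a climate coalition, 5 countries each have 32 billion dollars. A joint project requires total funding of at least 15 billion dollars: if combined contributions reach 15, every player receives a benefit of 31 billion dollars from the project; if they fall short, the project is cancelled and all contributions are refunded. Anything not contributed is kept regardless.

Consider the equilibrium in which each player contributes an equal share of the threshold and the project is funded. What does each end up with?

Equal share of the threshold: 15/5 = 3.
At this profile no one gains by cutting their contribution: any cut drops the total below 15, the project is cancelled, contributions are refunded, and the deviator ends with 32, which is less than 32 − 3 + 31 = 60. Contributing more than 3 just wastes the excess. So contributing exactly 3 is a best response.
Each player's payoff: 32 − 3 + 31 = 60.

60 billion dollars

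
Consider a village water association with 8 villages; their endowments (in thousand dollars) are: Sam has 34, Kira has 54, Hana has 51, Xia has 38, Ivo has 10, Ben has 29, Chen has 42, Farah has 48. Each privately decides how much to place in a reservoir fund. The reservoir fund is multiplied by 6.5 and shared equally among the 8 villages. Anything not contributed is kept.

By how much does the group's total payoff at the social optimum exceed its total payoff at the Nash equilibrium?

1683.00 thousand dollars

The private return per contributed unit is 6.5/8 = 0.8125 < 1 for every player regardless of endowment, so the Nash equilibrium is zero contribution and the group total is Σ E_j = 34 + 54 + 51 + 38 + 10 + 29 + 42 + 48 = 306.
Each contributed unit returns 6.500 to the group, so the social optimum is full contribution by everyone: group total = 6.500 × 306 = 1989.00.
Efficiency loss = (6.500 − 1) × 306 = 1683.00.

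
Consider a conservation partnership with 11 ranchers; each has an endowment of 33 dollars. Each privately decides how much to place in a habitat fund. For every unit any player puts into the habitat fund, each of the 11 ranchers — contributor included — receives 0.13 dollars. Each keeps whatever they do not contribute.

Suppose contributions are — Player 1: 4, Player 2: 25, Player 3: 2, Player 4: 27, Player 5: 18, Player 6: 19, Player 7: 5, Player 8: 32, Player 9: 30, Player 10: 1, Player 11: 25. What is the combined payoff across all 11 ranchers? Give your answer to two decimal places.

443.84 dollars

Total contributed: 4 + 25 + 2 + 27 + 18 + 19 + 5 + 32 + 30 + 1 + 25 = 188; total kept: 11 × 33 − 188 = 175.
The habitat fund pays out 0.13 × 11 × 188 = 268.84 in aggregate.
Group total = 175 + 268.84 = 443.84.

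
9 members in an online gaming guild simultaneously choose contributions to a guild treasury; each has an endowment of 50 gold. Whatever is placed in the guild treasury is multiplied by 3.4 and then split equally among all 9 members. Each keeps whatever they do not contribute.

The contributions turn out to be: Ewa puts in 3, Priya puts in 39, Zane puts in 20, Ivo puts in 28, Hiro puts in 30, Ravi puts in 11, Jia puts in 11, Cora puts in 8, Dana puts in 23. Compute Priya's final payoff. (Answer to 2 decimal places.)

76.36 gold

Total contributed: 3 + 39 + 20 + 28 + 30 + 11 + 11 + 8 + 23 = 173.
Each receives 3.4 × 173 / 9 = 65.36 from the guild treasury.
Priya keeps 50 − 39 = 11, so Priya's payoff is 11 + 65.36 = 76.36.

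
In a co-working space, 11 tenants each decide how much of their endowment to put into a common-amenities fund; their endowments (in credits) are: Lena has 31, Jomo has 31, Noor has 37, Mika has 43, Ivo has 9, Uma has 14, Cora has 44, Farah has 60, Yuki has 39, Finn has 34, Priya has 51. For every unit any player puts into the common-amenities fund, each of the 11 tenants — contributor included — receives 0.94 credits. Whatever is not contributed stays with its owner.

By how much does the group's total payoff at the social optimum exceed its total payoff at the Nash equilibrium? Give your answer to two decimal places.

The private return per contributed unit is 0.94 < 1 for everyone, so the Nash equilibrium is zero contribution and the group total is Σ E_j = 31 + 31 + 37 + 43 + 9 + 14 + 44 + 60 + 39 + 34 + 51 = 393.
Each contributed unit returns 10.340 to the group, so the social optimum is full contribution by everyone: group total = 10.340 × 393 = 4063.62.
Efficiency loss = (10.340 − 1) × 393 = 3670.62.

3670.62 credits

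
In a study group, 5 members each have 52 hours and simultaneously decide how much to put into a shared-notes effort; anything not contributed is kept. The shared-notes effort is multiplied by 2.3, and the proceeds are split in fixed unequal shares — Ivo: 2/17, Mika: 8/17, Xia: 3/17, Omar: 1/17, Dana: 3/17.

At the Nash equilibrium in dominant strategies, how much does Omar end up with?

59.04 hours

Each unit j contributes comes back to j as 2.3 × (j's share), so j prefers to contribute only if that share exceeds 1/2.3 = 0.4348; otherwise keeping the unit dominates.
Mika alone (share 8/17) is above the threshold, contributing 52; the remaining 4 contribute 0. Total contributed: 52.
Omar keeps 52 and receives 2.3 × 52 × 1/17 = 7.04 from the shared-notes effort, for a payoff of 59.04.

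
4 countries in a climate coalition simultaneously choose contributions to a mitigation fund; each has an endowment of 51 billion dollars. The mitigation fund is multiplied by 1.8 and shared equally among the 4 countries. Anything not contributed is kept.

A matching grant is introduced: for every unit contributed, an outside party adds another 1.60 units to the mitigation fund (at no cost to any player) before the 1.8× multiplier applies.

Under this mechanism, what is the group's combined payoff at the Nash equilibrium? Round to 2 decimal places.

The effective private return per unit is now 1.8 × 2.60 / 4 = 1.1700 > 1, so every player's dominant strategy flips to full contribution.
So the Nash equilibrium is full contribution by all 4; the group earns 1.8 × 2.60 × 204 = 954.72.

954.72 billion dollars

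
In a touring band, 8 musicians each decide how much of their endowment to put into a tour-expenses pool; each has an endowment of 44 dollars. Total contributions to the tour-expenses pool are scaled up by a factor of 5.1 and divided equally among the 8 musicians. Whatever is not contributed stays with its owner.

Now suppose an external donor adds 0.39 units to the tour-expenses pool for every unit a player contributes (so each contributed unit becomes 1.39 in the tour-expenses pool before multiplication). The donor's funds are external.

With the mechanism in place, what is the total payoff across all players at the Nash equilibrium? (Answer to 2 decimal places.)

With the mechanism, a contributed unit returns 5.1 × 1.39 / 8 = 0.8861 per unit of net cost — still below 1 — so contributing 0 remains dominant for every player.
Everyone keeps their endowment and the group total is 8 × 44 = 352.

352.00 dollars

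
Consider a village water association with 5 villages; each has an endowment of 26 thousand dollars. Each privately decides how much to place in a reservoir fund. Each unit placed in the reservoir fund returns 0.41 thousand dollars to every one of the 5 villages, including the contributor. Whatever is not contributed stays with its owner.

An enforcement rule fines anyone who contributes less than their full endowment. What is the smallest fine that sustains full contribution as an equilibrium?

15.34 thousand dollars

Given the others contribute fully, the best deviation is to contribute 0 (any partial contribution still incurs the fine and gives up units whose private return 0.41 is below 1).
Deviating from 26 to 0 saves 26 thousand dollars but forfeits the deviator's share of the drop in the reservoir fund: 0.41 × 26 = 10.66.
So the deviation gain is 26 − 10.66 = 15.34, and the fine must be at least 15.34 thousand dollars to wipe it out.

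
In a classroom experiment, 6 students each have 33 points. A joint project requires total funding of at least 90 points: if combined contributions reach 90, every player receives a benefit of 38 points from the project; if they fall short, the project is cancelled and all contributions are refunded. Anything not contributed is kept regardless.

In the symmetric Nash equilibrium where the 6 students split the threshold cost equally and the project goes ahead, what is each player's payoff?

56 points

Equal share of the threshold: 90/6 = 15.
At this profile no one gains by cutting their contribution: any cut drops the total below 90, the project is cancelled, contributions are refunded, and the deviator ends with 33, which is less than 33 − 15 + 38 = 56. Contributing more than 15 just wastes the excess. So contributing exactly 15 is a best response.
Each player's payoff: 33 − 15 + 38 = 56.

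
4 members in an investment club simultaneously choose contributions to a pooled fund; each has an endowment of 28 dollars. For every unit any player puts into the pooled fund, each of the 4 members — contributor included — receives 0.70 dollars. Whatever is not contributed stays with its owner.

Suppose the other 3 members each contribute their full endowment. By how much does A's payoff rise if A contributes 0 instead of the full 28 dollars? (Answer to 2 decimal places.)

8.40 dollars

Switching from a contribution of 28 to 0 lets A keep an extra 28 dollars, but lowers the pooled fund by 28, which costs A their own share of that drop: 0.70 × 28 = 19.60.
Net gain = 28 − 19.60 = 8.40. The private return per contributed unit (0.70) is below 1, so free-riding is indeed the best response regardless of what the others do.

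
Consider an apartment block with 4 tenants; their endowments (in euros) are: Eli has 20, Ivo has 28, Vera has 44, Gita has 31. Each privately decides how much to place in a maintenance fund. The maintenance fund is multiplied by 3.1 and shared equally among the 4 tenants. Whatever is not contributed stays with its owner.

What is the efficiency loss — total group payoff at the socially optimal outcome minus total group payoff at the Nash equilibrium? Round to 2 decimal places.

258.30 euros

The private return per contributed unit is 3.1/4 = 0.7750 < 1 for every player regardless of endowment, so the Nash equilibrium is zero contribution and the group total is Σ E_j = 20 + 28 + 44 + 31 = 123.
Each contributed unit returns 3.100 to the group, so the social optimum is full contribution by everyone: group total = 3.100 × 123 = 381.30.
Efficiency loss = (3.100 − 1) × 123 = 258.30.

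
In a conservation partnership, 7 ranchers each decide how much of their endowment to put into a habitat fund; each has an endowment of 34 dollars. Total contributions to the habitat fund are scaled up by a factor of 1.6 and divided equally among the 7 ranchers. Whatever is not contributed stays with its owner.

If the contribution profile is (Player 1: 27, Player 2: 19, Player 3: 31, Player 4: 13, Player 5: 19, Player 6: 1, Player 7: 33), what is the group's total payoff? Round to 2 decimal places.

323.80 dollars

Total contributed: 27 + 19 + 31 + 13 + 19 + 1 + 33 = 143; total kept: 7 × 34 − 143 = 95.
The habitat fund pays out 1.6 × 143 = 228.80 in aggregate.
Group total = 95 + 228.80 = 323.80.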